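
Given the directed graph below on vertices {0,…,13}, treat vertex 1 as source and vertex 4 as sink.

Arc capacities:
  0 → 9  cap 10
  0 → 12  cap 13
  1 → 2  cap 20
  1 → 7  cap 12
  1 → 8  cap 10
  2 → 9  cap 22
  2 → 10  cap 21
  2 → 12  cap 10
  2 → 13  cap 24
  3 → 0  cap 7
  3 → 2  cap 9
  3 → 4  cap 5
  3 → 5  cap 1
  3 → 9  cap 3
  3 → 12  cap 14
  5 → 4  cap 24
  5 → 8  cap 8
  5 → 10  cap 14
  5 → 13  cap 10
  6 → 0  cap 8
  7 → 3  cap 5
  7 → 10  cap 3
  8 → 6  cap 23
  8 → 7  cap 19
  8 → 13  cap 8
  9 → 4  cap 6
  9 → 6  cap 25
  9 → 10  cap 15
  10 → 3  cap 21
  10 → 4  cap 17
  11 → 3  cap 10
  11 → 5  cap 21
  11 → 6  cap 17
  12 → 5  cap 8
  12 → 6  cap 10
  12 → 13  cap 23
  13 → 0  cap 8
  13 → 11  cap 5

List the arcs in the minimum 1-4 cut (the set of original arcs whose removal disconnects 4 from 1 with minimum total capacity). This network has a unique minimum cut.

augment #1: 1→2→9→4 push 6
augment #2: 1→2→10→4 push 14
augment #3: 1→7→3→4 push 5
augment #4: 1→7→10→4 push 3
augment #5: 1→8→13→11→5→4 push 5
augment #6: 1→8→6→0→12→5→4 push 5
max flow = 38; residual-reachable set from 1 gives S-side
cut edges (S→T): {(1,2), (1,8), (7,3), (7,10)} total cap 38

Min-cut arcs: {(1,2), (1,8), (7,3), (7,10)} (total capacity 38)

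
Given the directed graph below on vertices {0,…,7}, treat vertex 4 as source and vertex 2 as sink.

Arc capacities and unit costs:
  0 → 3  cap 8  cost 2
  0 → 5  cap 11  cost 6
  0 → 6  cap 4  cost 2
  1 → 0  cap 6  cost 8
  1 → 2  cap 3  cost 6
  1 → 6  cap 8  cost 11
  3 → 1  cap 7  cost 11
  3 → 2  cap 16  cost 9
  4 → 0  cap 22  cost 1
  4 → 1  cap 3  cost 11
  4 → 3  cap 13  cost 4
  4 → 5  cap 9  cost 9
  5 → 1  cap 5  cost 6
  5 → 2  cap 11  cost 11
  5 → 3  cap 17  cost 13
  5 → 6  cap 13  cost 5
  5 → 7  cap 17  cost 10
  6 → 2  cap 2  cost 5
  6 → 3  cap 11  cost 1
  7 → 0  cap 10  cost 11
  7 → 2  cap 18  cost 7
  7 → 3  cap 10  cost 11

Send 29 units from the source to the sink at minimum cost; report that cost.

shortest-cost path #1: 4→0→6→2 push 2 @ unit cost 8 (adds 16)
shortest-cost path #2: 4→0→3→2 push 8 @ unit cost 12 (adds 96)
shortest-cost path #3: 4→3→2 push 8 @ unit cost 13 (adds 104)
shortest-cost path #4: 4→1→2 push 3 @ unit cost 17 (adds 51)
shortest-cost path #5: 4→0→5→2 push 8 @ unit cost 18 (adds 144)
total cost = 411

Minimum cost for 29 units: 411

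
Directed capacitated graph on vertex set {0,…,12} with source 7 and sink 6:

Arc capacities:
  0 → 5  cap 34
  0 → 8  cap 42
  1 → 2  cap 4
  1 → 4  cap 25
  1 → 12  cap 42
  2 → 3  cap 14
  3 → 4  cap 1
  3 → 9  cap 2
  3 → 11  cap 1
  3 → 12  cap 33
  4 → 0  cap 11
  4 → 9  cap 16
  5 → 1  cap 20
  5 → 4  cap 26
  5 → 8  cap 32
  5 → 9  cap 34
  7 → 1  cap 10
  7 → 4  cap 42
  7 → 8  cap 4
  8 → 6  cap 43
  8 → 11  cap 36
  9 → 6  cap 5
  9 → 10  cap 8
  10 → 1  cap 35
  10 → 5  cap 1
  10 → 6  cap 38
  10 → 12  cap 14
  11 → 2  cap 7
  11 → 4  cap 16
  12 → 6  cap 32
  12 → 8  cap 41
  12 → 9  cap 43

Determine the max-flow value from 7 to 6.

augment #1: 7→8→6 bottleneck 4, total now 4
augment #2: 7→1→12→6 bottleneck 10, total now 14
augment #3: 7→4→9→6 bottleneck 5, total now 19
augment #4: 7→4→0→8→6 bottleneck 11, total now 30
augment #5: 7→4→9→10→6 bottleneck 8, total now 38

Maximum flow value: 38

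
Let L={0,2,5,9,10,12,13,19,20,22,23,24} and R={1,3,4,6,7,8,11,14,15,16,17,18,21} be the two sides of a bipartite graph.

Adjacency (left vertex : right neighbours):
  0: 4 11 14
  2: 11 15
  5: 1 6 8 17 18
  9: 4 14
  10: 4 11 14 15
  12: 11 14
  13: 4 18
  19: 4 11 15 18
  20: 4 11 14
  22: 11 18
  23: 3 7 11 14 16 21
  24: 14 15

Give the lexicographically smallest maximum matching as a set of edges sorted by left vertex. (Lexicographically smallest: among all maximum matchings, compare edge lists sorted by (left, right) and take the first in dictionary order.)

|M| = 7 (so the lex-smallest maximum matching has 7 edges)
process left vertices in ascending order; for each, take the smallest-labelled available neighbour that still permits 7 edges overall, or leave it unmatched if none does
lex-smallest matching: {0-4, 2-11, 5-1, 9-14, 10-15, 13-18, 23-3}

Lex-smallest maximum matching: {(0,4), (2,11), (5,1), (9,14), (10,15), (13,18), (23,3)}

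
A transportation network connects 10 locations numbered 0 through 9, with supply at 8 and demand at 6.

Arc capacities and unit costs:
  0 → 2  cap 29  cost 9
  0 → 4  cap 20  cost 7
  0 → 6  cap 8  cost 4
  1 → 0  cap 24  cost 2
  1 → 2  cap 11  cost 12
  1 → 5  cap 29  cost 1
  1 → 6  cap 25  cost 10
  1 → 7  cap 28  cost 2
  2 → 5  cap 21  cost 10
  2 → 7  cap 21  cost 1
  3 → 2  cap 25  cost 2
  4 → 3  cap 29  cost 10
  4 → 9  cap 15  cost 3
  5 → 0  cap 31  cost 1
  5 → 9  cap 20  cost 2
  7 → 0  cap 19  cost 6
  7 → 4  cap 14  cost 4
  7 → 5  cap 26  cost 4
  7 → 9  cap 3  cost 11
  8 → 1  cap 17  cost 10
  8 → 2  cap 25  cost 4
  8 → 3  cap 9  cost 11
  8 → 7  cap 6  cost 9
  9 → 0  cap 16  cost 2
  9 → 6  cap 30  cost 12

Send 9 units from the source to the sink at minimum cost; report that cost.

shortest-cost path #1: 8→2→7→5→0→6 push 8 @ unit cost 14 (adds 112)
shortest-cost path #2: 8→1→6 push 1 @ unit cost 20 (adds 20)
total cost = 132

Minimum cost for 9 units: 132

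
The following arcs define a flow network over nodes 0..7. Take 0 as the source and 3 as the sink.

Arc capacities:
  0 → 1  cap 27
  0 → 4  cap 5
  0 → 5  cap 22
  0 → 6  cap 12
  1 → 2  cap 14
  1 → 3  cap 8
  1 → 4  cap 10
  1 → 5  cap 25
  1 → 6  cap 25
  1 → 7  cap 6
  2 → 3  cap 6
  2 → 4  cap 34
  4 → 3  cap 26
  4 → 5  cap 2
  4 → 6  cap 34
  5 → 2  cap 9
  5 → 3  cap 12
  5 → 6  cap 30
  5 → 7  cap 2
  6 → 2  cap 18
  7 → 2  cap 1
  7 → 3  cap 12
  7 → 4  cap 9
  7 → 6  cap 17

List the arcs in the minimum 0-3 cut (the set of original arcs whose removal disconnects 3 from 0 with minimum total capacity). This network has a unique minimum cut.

augment #1: 0→1→3 push 8
augment #2: 0→4→3 push 5
augment #3: 0→5→3 push 12
augment #4: 0→1→2→3 push 6
augment #5: 0→1→4→3 push 10
augment #6: 0→1→7→3 push 3
augment #7: 0→5→7→3 push 2
augment #8: 0→5→2→4→3 push 8
augment #9: 0→6→2→4→3 push 3
augment #10: 0→6→2→1→7→3 push 3
max flow = 60; residual-reachable set from 0 gives S-side
cut edges (S→T): {(1,3), (1,7), (2,3), (4,3), (5,3), (5,7)} total cap 60

Min-cut arcs: {(1,3), (1,7), (2,3), (4,3), (5,3), (5,7)} (total capacity 60)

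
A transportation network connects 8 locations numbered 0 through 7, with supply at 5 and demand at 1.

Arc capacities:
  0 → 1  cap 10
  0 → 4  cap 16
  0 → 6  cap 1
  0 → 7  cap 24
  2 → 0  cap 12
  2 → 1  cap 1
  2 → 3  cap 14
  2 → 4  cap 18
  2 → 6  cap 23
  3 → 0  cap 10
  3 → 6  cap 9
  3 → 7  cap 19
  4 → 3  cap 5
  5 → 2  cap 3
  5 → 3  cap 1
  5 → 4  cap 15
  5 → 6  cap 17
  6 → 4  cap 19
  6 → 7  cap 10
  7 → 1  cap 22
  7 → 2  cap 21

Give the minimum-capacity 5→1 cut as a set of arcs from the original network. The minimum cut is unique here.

Min-cut arcs: {(4,3), (5,2), (5,3), (6,7)} (total capacity 19)

augment #1: 5→2→1 push 1
augment #2: 5→2→0→1 push 2
augment #3: 5→3→0→1 push 1
augment #4: 5→6→7→1 push 10
augment #5: 5→4→3→0→1 push 5
max flow = 19; residual-reachable set from 5 gives S-side
cut edges (S→T): {(4,3), (5,2), (5,3), (6,7)} total cap 19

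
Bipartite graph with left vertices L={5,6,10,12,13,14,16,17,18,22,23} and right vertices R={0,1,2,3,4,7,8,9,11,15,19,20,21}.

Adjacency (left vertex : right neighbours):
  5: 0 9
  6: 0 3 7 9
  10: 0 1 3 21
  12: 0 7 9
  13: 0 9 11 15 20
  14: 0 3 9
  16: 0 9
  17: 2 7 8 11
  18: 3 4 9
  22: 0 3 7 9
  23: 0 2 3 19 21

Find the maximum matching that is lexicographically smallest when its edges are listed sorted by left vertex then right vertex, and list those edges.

|M| = 9 (so the lex-smallest maximum matching has 9 edges)
process left vertices in ascending order; for each, take the smallest-labelled available neighbour that still permits 9 edges overall, or leave it unmatched if none does
lex-smallest matching: {5-0, 6-3, 10-1, 12-7, 13-11, 14-9, 17-2, 18-4, 23-19}

Lex-smallest maximum matching: {(5,0), (6,3), (10,1), (12,7), (13,11), (14,9), (17,2), (18,4), (23,19)}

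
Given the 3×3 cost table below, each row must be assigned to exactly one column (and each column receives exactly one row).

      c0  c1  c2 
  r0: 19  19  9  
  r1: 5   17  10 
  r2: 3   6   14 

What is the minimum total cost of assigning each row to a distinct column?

optimal assignment: row0→col2 (cost 9), row1→col0 (cost 5), row2→col1 (cost 6)
total = 9 + 5 + 6 = 20

Minimum assignment cost: 20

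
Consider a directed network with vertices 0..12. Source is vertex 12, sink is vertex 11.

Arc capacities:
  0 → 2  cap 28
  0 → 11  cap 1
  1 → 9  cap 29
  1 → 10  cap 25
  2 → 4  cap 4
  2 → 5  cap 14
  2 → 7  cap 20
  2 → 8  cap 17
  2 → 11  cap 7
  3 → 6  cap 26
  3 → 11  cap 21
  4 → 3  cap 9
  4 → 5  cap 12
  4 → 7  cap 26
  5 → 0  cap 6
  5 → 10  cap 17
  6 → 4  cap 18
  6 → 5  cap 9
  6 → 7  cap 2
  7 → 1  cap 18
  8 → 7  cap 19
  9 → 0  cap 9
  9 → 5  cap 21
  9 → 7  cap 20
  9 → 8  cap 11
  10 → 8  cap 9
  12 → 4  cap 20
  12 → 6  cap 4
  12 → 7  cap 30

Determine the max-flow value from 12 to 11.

augment #1: 12→4→3→11 bottleneck 9, total now 9
augment #2: 12→4→5→0→11 bottleneck 1, total now 10
augment #3: 12→4→5→0→2→11 bottleneck 5, total now 15
augment #4: 12→7→1→9→0→2→11 bottleneck 2, total now 17

Maximum flow value: 17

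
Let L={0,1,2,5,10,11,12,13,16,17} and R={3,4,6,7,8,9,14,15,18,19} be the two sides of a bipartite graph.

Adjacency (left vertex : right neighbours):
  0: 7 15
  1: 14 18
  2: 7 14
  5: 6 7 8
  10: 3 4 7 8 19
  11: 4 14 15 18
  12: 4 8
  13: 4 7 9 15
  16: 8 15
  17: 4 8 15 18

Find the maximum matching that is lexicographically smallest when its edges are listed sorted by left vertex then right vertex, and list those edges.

|M| = 9 (so the lex-smallest maximum matching has 9 edges)
process left vertices in ascending order; for each, take the smallest-labelled available neighbour that still permits 9 edges overall, or leave it unmatched if none does
lex-smallest matching: {0-7, 1-14, 5-6, 10-3, 11-4, 12-8, 13-9, 16-15, 17-18}

Lex-smallest maximum matching: {(0,7), (1,14), (5,6), (10,3), (11,4), (12,8), (13,9), (16,15), (17,18)}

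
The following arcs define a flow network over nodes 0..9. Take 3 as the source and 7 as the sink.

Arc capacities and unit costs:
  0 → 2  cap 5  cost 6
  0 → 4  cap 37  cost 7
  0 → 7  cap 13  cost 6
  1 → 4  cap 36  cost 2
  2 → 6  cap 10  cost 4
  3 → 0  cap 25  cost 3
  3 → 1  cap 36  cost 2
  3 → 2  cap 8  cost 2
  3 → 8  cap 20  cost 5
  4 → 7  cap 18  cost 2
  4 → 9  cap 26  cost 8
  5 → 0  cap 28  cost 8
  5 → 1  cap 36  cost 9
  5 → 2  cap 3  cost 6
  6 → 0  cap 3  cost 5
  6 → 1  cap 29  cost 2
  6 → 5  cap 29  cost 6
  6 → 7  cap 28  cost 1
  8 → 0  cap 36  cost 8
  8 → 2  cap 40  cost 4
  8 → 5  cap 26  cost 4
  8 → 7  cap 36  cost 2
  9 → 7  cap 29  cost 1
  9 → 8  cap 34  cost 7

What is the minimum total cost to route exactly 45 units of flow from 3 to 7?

shortest-cost path #1: 3→1→4→7 push 18 @ unit cost 6 (adds 108)
shortest-cost path #2: 3→8→7 push 20 @ unit cost 7 (adds 140)
shortest-cost path #3: 3→2→6→7 push 7 @ unit cost 7 (adds 49)
total cost = 297

Minimum cost for 45 units: 297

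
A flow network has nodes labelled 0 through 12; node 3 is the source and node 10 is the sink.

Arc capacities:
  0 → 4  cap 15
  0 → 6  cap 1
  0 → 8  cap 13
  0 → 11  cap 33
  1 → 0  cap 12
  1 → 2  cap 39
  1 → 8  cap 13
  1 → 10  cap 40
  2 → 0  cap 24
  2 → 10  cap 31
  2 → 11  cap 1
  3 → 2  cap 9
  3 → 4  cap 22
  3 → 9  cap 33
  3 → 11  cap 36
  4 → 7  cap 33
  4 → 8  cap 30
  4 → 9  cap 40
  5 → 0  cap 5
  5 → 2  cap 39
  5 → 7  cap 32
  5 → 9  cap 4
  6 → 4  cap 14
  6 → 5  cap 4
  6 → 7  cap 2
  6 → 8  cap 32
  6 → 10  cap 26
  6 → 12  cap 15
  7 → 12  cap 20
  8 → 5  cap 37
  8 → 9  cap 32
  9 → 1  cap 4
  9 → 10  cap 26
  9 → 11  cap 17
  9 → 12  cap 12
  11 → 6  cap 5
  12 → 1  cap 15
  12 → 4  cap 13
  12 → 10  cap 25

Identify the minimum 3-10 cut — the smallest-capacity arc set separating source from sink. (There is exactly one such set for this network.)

Min-cut arcs: {(3,2), (3,4), (3,9), (11,6)} (total capacity 69)

augment #1: 3→2→10 push 9
augment #2: 3→9→10 push 26
augment #3: 3→9→1→10 push 4
augment #4: 3→9→12→10 push 3
augment #5: 3→11→6→10 push 5
augment #6: 3→4→7→12→10 push 20
augment #7: 3→4→9→12→10 push 2
max flow = 69; residual-reachable set from 3 gives S-side
cut edges (S→T): {(3,2), (3,4), (3,9), (11,6)} total cap 69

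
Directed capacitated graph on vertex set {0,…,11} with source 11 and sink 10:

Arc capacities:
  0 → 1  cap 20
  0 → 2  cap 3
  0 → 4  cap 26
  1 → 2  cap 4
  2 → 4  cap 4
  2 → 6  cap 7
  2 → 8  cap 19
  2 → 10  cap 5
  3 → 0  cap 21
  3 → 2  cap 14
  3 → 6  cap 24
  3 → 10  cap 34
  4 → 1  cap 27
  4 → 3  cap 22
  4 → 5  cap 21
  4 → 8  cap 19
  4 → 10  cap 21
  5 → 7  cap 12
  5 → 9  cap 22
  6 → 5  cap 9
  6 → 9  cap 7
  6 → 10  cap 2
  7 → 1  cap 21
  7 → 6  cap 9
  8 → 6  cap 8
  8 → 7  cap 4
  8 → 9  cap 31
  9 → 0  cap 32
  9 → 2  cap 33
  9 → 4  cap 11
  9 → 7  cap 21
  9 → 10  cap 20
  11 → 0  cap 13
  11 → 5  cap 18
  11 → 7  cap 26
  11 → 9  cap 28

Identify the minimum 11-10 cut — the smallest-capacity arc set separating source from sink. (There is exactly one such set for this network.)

augment #1: 11→9→10 push 20
augment #2: 11→0→2→10 push 3
augment #3: 11→0→4→10 push 10
augment #4: 11→7→6→10 push 2
augment #5: 11→9→2→10 push 2
augment #6: 11→9→4→10 push 6
augment #7: 11→5→9→4→10 push 5
augment #8: 11→5→9→0→4→3→10 push 13
augment #9: 11→7→1→2→4→3→10 push 4
augment #10: 11→7→6→9→0→4→3→10 push 3
max flow = 68; residual-reachable set from 11 gives S-side
cut edges (S→T): {(0,4), (2,4), (2,10), (6,10), (9,4), (9,10)} total cap 68

Min-cut arcs: {(0,4), (2,4), (2,10), (6,10), (9,4), (9,10)} (total capacity 68)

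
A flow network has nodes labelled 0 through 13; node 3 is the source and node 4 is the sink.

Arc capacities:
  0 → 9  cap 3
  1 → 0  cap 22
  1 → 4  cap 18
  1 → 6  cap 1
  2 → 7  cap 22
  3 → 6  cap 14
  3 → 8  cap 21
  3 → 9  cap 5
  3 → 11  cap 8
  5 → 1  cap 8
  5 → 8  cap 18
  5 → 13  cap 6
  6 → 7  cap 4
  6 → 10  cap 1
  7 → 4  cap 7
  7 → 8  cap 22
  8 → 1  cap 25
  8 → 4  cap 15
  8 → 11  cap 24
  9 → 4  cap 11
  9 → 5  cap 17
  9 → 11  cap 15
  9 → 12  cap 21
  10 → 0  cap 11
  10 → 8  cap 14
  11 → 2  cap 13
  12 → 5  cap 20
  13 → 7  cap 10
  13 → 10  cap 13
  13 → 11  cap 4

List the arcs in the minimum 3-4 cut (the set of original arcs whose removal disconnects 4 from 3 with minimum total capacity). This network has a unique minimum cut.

augment #1: 3→8→4 push 15
augment #2: 3→9→4 push 5
augment #3: 3→6→7→4 push 4
augment #4: 3→8→1→4 push 6
augment #5: 3→11→2→7→4 push 3
augment #6: 3→6→10→0→9→4 push 1
augment #7: 3→11→2→7→8→1→4 push 5
max flow = 39; residual-reachable set from 3 gives S-side
cut edges (S→T): {(3,8), (3,9), (3,11), (6,7), (6,10)} total cap 39

Min-cut arcs: {(3,8), (3,9), (3,11), (6,7), (6,10)} (total capacity 39)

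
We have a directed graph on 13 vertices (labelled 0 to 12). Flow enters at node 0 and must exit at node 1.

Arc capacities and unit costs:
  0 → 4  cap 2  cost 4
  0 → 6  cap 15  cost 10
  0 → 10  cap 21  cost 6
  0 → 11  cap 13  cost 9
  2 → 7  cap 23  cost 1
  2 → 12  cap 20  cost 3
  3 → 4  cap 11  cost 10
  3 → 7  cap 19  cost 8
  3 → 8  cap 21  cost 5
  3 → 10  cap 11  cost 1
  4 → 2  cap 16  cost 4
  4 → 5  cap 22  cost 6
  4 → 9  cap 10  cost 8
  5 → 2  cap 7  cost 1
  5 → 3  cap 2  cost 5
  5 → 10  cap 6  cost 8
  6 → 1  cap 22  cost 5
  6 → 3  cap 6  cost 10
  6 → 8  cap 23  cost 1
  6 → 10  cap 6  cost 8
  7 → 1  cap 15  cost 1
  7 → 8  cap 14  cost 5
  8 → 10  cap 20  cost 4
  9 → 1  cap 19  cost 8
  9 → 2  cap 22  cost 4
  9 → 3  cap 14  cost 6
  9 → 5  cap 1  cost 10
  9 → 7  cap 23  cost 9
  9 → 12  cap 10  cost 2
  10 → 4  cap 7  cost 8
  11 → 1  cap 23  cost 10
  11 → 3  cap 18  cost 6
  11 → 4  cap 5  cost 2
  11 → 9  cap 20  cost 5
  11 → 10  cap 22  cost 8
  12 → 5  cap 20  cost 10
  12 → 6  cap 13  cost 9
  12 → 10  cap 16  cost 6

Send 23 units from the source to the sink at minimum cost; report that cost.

shortest-cost path #1: 0→4→2→7→1 push 2 @ unit cost 10 (adds 20)
shortest-cost path #2: 0→6→1 push 15 @ unit cost 15 (adds 225)
shortest-cost path #3: 0→11→4→2→7→1 push 5 @ unit cost 17 (adds 85)
shortest-cost path #4: 0→11→1 push 1 @ unit cost 19 (adds 19)
total cost = 349

Minimum cost for 23 units: 349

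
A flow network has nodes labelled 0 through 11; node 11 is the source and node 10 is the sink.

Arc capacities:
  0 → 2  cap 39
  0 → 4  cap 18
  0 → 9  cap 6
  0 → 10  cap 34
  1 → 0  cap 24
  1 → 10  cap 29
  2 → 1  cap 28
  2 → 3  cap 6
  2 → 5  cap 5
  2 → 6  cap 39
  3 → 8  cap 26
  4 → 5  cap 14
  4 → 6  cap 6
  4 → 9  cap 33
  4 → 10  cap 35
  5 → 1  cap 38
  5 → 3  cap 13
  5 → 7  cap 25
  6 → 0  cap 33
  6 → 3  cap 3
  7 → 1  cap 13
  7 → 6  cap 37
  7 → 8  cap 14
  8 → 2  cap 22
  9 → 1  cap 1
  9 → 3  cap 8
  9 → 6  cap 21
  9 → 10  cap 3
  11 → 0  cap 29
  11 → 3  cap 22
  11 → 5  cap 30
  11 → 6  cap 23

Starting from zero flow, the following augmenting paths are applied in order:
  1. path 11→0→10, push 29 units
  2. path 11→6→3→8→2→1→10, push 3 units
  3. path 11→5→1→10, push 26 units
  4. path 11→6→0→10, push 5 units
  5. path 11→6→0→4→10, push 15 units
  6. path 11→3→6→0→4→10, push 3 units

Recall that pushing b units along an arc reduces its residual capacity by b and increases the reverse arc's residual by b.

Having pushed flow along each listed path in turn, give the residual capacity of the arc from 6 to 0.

after path 1 (11→0→10, push 29): res(6,0)=33
after path 2 (11→6→3→8→2→1→10, push 3): res(6,0)=33
after path 3 (11→5→1→10, push 26): res(6,0)=33
after path 4 (11→6→0→10, push 5): res(6,0)=28
after path 5 (11→6→0→4→10, push 15): res(6,0)=13
after path 6 (11→3→6→0→4→10, push 3): res(6,0)=10

Residual capacity of (6,0): 10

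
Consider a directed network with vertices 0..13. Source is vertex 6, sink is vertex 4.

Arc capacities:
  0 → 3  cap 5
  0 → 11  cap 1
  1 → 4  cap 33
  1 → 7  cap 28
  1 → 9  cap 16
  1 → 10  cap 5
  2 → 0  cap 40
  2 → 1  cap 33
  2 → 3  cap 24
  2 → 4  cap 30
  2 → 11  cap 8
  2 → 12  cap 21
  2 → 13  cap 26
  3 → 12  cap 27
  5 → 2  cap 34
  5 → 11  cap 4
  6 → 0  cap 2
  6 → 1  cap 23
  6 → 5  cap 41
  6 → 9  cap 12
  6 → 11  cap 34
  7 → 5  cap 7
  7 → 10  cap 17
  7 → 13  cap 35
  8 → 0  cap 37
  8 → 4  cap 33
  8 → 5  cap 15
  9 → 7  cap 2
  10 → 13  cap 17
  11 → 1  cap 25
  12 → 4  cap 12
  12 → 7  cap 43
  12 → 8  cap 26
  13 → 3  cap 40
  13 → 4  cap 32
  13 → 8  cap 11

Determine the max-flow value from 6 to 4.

augment #1: 6→1→4 bottleneck 23, total now 23
augment #2: 6→5→2→4 bottleneck 30, total now 53
augment #3: 6→11→1→4 bottleneck 10, total now 63
augment #4: 6→0→3→12→4 bottleneck 2, total now 65
augment #5: 6→5→2→12→4 bottleneck 4, total now 69
augment #6: 6→9→7→13→4 bottleneck 2, total now 71
augment #7: 6→11→1→7→13→4 bottleneck 15, total now 86

Maximum flow value: 86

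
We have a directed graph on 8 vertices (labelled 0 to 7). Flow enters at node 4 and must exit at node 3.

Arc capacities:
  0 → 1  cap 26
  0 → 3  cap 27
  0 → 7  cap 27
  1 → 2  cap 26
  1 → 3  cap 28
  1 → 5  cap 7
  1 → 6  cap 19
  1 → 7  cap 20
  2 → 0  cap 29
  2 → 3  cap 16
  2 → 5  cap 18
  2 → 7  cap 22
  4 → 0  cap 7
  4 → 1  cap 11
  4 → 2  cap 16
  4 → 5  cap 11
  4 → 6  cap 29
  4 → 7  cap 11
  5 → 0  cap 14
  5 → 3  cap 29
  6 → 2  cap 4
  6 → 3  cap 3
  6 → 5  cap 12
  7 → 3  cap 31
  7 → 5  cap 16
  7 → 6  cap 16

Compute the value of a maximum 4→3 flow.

Maximum flow value: 75

augment #1: 4→0→3 bottleneck 7, total now 7
augment #2: 4→1→3 bottleneck 11, total now 18
augment #3: 4→2→3 bottleneck 16, total now 34
augment #4: 4→5→3 bottleneck 11, total now 45
augment #5: 4→6→3 bottleneck 3, total now 48
augment #6: 4→7→3 bottleneck 11, total now 59
augment #7: 4→6→5→3 bottleneck 12, total now 71
augment #8: 4→6→2→0→3 bottleneck 4, total now 75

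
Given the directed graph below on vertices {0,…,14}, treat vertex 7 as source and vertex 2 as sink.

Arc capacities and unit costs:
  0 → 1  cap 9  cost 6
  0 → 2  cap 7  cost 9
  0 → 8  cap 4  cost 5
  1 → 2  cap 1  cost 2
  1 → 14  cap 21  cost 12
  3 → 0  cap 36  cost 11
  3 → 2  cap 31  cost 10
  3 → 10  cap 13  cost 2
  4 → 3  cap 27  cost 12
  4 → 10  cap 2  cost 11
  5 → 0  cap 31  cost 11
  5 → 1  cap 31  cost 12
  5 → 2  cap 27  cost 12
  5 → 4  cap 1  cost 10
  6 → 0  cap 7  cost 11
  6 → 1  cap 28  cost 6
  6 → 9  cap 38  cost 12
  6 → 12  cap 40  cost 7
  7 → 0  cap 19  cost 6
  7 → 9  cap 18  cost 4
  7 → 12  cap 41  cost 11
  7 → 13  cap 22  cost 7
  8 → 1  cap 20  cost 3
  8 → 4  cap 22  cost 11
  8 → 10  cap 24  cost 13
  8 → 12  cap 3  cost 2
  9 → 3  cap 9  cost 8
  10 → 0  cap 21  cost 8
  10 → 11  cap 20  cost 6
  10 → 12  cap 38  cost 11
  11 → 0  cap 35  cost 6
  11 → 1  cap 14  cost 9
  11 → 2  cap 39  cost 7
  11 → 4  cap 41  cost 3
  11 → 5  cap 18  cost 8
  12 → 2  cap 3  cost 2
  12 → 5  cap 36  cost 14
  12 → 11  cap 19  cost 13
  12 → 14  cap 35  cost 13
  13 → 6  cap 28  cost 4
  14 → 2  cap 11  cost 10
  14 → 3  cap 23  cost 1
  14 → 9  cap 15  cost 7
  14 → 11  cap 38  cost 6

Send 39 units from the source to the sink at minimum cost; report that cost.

Minimum cost for 39 units: 945

shortest-cost path #1: 7→12→2 push 3 @ unit cost 13 (adds 39)
shortest-cost path #2: 7→0→1→2 push 1 @ unit cost 14 (adds 14)
shortest-cost path #3: 7→0→2 push 7 @ unit cost 15 (adds 105)
shortest-cost path #4: 7→9→3→2 push 9 @ unit cost 22 (adds 198)
shortest-cost path #5: 7→12→11→2 push 19 @ unit cost 31 (adds 589)
total cost = 945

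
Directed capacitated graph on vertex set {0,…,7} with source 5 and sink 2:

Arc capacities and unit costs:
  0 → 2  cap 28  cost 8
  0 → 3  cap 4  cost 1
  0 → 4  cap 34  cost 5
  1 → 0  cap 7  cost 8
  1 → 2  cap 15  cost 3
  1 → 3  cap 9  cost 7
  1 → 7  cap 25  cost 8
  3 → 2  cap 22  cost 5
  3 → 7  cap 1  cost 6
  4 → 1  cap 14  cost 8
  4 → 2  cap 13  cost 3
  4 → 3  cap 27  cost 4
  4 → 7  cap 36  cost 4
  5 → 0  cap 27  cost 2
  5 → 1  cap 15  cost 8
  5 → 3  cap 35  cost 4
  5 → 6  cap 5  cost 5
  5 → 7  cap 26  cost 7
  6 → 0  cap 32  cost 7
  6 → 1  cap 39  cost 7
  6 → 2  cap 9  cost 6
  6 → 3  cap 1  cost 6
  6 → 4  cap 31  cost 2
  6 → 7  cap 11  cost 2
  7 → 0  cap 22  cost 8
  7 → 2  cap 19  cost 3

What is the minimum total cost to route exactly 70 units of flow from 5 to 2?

shortest-cost path #1: 5→0→3→2 push 4 @ unit cost 8 (adds 32)
shortest-cost path #2: 5→3→2 push 18 @ unit cost 9 (adds 162)
shortest-cost path #3: 5→7→2 push 19 @ unit cost 10 (adds 190)
shortest-cost path #4: 5→0→2 push 23 @ unit cost 10 (adds 230)
shortest-cost path #5: 5→6→4→2 push 5 @ unit cost 10 (adds 50)
shortest-cost path #6: 5→1→2 push 1 @ unit cost 11 (adds 11)
total cost = 675

Minimum cost for 70 units: 675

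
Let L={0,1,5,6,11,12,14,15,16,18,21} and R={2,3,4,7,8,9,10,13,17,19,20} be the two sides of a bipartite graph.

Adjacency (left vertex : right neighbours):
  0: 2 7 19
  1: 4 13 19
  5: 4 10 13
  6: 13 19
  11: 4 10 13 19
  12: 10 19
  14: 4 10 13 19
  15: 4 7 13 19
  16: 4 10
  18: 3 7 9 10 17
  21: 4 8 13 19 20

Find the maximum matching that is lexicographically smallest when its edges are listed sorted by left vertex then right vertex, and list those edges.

|M| = 8 (so the lex-smallest maximum matching has 8 edges)
process left vertices in ascending order; for each, take the smallest-labelled available neighbour that still permits 8 edges overall, or leave it unmatched if none does
lex-smallest matching: {0-2, 1-4, 5-10, 6-13, 11-19, 15-7, 18-3, 21-8}

Lex-smallest maximum matching: {(0,2), (1,4), (5,10), (6,13), (11,19), (15,7), (18,3), (21,8)}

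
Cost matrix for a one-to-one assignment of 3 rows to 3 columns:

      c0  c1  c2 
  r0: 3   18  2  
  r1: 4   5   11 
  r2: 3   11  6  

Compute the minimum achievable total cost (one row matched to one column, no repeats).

Minimum assignment cost: 10

optimal assignment: row0→col2 (cost 2), row1→col1 (cost 5), row2→col0 (cost 3)
total = 2 + 5 + 3 = 10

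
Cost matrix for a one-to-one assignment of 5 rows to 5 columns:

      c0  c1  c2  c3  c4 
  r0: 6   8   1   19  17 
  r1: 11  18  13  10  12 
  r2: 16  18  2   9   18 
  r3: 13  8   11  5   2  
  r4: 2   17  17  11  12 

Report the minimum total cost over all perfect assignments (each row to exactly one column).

Minimum assignment cost: 24

optimal assignment: row0→col1 (cost 8), row1→col3 (cost 10), row2→col2 (cost 2), row3→col4 (cost 2), row4→col0 (cost 2)
total = 8 + 10 + 2 + 2 + 2 = 24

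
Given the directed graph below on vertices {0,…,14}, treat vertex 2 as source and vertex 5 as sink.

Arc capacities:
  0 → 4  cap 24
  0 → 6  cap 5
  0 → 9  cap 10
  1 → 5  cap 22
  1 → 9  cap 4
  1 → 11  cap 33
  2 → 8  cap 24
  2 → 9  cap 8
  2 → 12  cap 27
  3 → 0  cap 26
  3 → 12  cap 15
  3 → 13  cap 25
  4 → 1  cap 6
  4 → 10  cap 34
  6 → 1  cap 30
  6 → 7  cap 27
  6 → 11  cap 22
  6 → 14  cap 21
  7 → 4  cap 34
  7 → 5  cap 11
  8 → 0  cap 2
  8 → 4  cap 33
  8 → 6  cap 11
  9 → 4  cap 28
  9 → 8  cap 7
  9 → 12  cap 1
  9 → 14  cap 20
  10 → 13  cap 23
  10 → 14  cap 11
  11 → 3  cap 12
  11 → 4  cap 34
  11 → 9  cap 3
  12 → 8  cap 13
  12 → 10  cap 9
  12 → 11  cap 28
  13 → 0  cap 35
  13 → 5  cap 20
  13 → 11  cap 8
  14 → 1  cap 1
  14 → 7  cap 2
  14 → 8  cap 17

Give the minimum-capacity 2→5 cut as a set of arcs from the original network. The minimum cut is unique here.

Min-cut arcs: {(0,6), (4,1), (8,6), (13,5), (14,1), (14,7)} (total capacity 45)

augment #1: 2→8→4→1→5 push 6
augment #2: 2→8→6→1→5 push 11
augment #3: 2→9→14→1→5 push 1
augment #4: 2→9→14→7→5 push 2
augment #5: 2→12→10→13→5 push 9
augment #6: 2→8→0→6→1→5 push 2
augment #7: 2→8→4→10→13→5 push 5
augment #8: 2→9→4→10→13→5 push 5
augment #9: 2→12→11→3→13→5 push 1
augment #10: 2→12→11→3→0→6→1→5 push 2
augment #11: 2→12→11→3→0→6→7→5 push 1
max flow = 45; residual-reachable set from 2 gives S-side
cut edges (S→T): {(0,6), (4,1), (8,6), (13,5), (14,1), (14,7)} total cap 45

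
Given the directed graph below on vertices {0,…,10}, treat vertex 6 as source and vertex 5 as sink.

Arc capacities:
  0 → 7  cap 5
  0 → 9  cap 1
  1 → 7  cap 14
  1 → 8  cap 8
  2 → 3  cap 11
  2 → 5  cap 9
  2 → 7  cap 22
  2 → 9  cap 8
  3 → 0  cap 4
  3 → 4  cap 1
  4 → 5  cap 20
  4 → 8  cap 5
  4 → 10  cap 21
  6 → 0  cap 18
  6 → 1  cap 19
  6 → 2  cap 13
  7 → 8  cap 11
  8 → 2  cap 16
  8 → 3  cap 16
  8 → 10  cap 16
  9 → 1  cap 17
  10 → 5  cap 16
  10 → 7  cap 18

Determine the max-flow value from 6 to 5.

augment #1: 6→2→5 bottleneck 9, total now 9
augment #2: 6→1→8→10→5 bottleneck 8, total now 17
augment #3: 6→2→3→4→5 bottleneck 1, total now 18
augment #4: 6→0→7→8→10→5 bottleneck 5, total now 23
augment #5: 6→1→7→8→10→5 bottleneck 3, total now 26

Maximum flow value: 26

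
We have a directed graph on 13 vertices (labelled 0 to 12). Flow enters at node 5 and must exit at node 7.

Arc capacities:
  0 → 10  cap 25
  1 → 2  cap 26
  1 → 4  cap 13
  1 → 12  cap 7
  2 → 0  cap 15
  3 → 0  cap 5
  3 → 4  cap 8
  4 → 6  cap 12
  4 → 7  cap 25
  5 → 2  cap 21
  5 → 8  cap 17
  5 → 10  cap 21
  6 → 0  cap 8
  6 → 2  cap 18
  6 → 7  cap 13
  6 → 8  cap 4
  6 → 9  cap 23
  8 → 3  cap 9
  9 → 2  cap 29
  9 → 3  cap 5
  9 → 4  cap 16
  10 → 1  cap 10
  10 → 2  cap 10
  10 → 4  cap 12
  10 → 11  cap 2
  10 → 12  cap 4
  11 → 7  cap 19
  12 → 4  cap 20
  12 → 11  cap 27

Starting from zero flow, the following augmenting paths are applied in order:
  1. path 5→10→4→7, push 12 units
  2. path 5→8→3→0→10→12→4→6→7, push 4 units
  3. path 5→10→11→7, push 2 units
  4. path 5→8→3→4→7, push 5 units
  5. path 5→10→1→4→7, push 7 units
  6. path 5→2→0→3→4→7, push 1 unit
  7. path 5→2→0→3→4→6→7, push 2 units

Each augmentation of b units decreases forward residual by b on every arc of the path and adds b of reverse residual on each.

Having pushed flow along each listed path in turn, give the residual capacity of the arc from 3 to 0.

after path 1 (5→10→4→7, push 12): res(3,0)=5
after path 2 (5→8→3→0→10→12→4→6→7, push 4): res(3,0)=1
after path 3 (5→10→11→7, push 2): res(3,0)=1
after path 4 (5→8→3→4→7, push 5): res(3,0)=1
after path 5 (5→10→1→4→7, push 7): res(3,0)=1
after path 6 (5→2→0→3→4→7, push 1): res(3,0)=2
after path 7 (5→2→0→3→4→6→7, push 2): res(3,0)=4

Residual capacity of (3,0): 4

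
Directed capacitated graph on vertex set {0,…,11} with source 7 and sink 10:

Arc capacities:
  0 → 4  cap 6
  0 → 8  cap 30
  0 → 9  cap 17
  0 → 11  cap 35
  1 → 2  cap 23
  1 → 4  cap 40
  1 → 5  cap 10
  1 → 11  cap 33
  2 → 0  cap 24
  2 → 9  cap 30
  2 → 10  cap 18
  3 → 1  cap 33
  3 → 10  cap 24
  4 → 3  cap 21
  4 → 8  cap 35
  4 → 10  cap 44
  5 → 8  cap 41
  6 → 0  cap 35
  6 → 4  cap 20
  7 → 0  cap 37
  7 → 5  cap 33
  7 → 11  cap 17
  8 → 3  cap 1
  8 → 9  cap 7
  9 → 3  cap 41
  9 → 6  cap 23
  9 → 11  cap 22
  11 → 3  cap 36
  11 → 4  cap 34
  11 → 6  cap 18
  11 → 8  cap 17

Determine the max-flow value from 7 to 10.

Maximum flow value: 62

augment #1: 7→0→4→10 bottleneck 6, total now 6
augment #2: 7→11→3→10 bottleneck 17, total now 23
augment #3: 7→0→8→3→10 bottleneck 1, total now 24
augment #4: 7→0→9→3→10 bottleneck 6, total now 30
augment #5: 7→0→11→4→10 bottleneck 24, total now 54
augment #6: 7→5→8→0→11→4→10 bottleneck 1, total now 55
augment #7: 7→5→8→9→6→4→10 bottleneck 7, total now 62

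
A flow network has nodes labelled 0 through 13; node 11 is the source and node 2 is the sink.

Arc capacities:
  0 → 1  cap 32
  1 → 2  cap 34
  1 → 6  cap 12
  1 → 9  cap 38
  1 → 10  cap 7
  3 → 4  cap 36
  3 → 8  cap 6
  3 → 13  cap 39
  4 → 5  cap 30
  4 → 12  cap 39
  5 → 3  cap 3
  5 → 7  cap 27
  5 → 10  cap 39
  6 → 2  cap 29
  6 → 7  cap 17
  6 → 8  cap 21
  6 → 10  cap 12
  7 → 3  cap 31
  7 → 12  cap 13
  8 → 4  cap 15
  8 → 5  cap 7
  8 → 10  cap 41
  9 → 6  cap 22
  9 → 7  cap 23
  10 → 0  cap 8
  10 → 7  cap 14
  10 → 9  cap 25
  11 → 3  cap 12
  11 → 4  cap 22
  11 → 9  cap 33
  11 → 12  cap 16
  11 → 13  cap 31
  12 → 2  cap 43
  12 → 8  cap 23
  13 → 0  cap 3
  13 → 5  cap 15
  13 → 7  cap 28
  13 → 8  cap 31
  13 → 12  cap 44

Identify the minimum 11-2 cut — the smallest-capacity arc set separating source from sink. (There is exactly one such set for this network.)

augment #1: 11→12→2 push 16
augment #2: 11→4→12→2 push 22
augment #3: 11→9→6→2 push 22
augment #4: 11→13→12→2 push 5
augment #5: 11→13→0→1→2 push 3
augment #6: 11→3→8→10→0→1→2 push 6
augment #7: 11→13→5→10→0→1→2 push 2
max flow = 76; residual-reachable set from 11 gives S-side
cut edges (S→T): {(9,6), (10,0), (12,2), (13,0)} total cap 76

Min-cut arcs: {(9,6), (10,0), (12,2), (13,0)} (total capacity 76)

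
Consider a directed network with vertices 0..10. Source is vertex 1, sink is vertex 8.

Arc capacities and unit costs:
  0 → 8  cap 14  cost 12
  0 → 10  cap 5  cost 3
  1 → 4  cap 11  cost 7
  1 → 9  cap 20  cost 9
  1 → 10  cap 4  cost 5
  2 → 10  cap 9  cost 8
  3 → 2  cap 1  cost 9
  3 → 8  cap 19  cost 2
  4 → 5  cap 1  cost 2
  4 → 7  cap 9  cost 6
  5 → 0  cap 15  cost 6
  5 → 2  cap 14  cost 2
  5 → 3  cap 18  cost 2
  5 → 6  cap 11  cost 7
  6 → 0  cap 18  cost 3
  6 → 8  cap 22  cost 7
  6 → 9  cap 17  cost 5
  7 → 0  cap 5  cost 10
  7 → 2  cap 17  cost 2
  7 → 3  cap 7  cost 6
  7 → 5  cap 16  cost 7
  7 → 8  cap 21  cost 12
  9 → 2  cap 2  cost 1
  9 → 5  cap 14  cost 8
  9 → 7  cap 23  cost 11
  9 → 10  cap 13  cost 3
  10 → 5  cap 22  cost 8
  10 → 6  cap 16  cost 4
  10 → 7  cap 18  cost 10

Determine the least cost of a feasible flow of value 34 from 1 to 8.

shortest-cost path #1: 1→4→5→3→8 push 1 @ unit cost 13 (adds 13)
shortest-cost path #2: 1→10→6→8 push 4 @ unit cost 16 (adds 64)
shortest-cost path #3: 1→4→7→3→8 push 7 @ unit cost 21 (adds 147)
shortest-cost path #4: 1→9→5→3→8 push 11 @ unit cost 21 (adds 231)
shortest-cost path #5: 1→9→10→6→8 push 9 @ unit cost 23 (adds 207)
shortest-cost path #6: 1→4→7→8 push 2 @ unit cost 25 (adds 50)
total cost = 712

Minimum cost for 34 units: 712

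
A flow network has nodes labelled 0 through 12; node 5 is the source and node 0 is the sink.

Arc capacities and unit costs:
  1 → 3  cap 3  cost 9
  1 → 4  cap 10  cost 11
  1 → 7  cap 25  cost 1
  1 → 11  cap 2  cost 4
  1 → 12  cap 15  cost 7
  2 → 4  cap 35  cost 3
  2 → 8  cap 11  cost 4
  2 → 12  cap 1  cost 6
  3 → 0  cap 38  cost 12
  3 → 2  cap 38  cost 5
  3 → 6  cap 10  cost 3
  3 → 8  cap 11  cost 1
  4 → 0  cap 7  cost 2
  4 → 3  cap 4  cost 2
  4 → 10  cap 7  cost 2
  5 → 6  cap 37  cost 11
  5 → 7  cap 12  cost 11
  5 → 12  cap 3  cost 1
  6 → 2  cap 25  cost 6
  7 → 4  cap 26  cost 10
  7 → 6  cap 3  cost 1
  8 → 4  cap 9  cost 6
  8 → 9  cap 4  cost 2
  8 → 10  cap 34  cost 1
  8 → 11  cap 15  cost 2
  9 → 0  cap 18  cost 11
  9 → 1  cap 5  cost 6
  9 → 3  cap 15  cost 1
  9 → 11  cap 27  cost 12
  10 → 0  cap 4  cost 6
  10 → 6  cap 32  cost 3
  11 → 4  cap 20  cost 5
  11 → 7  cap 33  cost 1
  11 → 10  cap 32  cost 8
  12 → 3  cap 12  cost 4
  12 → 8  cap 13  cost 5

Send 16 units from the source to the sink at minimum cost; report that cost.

shortest-cost path #1: 5→12→8→10→0 push 3 @ unit cost 13 (adds 39)
shortest-cost path #2: 5→6→2→4→0 push 7 @ unit cost 22 (adds 154)
shortest-cost path #3: 5→6→2→4→10→0 push 1 @ unit cost 28 (adds 28)
shortest-cost path #4: 5→6→2→8→12→3→0 push 3 @ unit cost 32 (adds 96)
shortest-cost path #5: 5→6→2→8→9→0 push 2 @ unit cost 34 (adds 68)
total cost = 385

Minimum cost for 16 units: 385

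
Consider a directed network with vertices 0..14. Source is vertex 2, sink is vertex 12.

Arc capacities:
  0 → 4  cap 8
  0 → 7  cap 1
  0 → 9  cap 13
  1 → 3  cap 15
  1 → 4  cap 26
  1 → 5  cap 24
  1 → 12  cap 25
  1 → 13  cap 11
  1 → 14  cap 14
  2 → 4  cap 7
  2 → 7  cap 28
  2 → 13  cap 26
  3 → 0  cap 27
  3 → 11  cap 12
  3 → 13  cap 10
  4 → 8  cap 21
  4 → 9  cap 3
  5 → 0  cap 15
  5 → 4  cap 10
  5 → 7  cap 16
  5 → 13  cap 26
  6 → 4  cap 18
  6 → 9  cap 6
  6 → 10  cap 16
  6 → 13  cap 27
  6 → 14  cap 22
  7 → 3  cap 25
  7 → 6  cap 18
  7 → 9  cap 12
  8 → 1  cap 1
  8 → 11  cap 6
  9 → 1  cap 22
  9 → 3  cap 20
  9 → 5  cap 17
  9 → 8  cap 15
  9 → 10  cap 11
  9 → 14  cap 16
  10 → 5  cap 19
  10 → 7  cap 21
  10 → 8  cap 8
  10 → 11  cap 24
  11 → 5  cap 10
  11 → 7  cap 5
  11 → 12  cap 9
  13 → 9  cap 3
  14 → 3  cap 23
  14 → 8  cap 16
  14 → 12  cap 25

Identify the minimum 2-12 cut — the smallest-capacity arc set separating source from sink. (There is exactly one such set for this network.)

augment #1: 2→4→8→1→12 push 1
augment #2: 2→4→8→11→12 push 6
augment #3: 2→7→3→11→12 push 3
augment #4: 2→7→6→14→12 push 18
augment #5: 2→7→9→1→12 push 7
augment #6: 2→13→9→1→12 push 3
max flow = 38; residual-reachable set from 2 gives S-side
cut edges (S→T): {(2,4), (2,7), (13,9)} total cap 38

Min-cut arcs: {(2,4), (2,7), (13,9)} (total capacity 38)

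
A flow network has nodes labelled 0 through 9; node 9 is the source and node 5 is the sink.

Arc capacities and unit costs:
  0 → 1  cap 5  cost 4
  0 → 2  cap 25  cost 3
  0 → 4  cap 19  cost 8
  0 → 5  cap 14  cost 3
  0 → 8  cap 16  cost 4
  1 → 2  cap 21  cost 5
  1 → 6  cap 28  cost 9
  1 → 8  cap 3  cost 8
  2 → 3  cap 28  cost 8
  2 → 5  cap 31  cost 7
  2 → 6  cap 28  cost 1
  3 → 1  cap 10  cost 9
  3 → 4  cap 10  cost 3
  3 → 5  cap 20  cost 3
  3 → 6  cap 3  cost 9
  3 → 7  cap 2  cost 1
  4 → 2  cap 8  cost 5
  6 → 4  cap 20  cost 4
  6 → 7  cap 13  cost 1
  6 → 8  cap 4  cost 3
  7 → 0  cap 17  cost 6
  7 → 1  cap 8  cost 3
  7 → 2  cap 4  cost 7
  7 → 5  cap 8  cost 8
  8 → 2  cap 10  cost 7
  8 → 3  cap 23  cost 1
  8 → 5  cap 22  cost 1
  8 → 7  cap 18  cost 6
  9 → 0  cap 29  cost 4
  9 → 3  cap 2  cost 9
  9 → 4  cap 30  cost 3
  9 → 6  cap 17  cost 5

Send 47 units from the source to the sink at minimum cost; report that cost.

Minimum cost for 47 units: 465

shortest-cost path #1: 9→0→5 push 14 @ unit cost 7 (adds 98)
shortest-cost path #2: 9→0→8→5 push 15 @ unit cost 9 (adds 135)
shortest-cost path #3: 9→6→8→5 push 4 @ unit cost 9 (adds 36)
shortest-cost path #4: 9→3→5 push 2 @ unit cost 12 (adds 24)
shortest-cost path #5: 9→6→7→5 push 8 @ unit cost 14 (adds 112)
shortest-cost path #6: 9→4→2→5 push 4 @ unit cost 15 (adds 60)
total cost = 465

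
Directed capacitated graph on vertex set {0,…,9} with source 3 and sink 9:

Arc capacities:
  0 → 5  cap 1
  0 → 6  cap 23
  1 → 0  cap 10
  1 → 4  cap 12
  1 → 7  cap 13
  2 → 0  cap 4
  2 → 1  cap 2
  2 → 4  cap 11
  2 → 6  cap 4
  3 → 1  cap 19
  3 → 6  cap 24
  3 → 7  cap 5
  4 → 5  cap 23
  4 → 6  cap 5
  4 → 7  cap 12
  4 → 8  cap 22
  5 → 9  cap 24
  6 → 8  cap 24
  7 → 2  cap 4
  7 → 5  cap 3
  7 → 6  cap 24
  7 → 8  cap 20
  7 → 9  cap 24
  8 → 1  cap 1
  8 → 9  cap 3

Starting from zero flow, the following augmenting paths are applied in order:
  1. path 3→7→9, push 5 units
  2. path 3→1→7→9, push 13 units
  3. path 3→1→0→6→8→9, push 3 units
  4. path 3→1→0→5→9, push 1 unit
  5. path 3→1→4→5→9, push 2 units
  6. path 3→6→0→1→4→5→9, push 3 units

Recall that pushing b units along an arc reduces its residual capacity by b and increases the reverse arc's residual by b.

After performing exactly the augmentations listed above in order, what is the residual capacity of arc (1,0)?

after path 1 (3→7→9, push 5): res(1,0)=10
after path 2 (3→1→7→9, push 13): res(1,0)=10
after path 3 (3→1→0→6→8→9, push 3): res(1,0)=7
after path 4 (3→1→0→5→9, push 1): res(1,0)=6
after path 5 (3→1→4→5→9, push 2): res(1,0)=6
after path 6 (3→6→0→1→4→5→9, push 3): res(1,0)=9

Residual capacity of (1,0): 9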